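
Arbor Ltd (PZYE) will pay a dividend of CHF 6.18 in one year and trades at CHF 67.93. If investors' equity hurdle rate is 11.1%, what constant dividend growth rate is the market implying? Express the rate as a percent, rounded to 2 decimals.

2.00%

From P₀ = D₁/(r − g), the implied growth is g = r − D₁/P₀.
g = 0.111 − 6.18/67.93 = 0.111 − 0.09098 = 0.02002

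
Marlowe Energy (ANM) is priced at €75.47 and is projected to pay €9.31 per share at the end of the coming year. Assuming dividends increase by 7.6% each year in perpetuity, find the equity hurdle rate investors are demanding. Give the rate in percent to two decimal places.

Rearranging the constant-growth DDM: r = D₁/P₀ + g.
r = 9.3100 / 75.47 + 0.076 = 0.12336 + 0.076 = 0.19936

19.94%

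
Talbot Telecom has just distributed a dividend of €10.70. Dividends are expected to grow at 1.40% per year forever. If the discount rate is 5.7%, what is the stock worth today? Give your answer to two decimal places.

Gordon growth model: P₀ = D₁/(r − g). D₁ = 10.70 × (1 + 0.014) = 10.8498.
P₀ = 10.8498 / (0.057 − 0.014) = 10.8498 / 0.043 = 252.3209

€252.32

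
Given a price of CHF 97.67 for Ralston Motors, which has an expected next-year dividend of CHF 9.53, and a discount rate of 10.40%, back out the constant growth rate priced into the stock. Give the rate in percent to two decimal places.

From P₀ = D₁/(r − g), the implied growth is g = r − D₁/P₀.
g = 0.104 − 9.53/97.67 = 0.104 − 0.09757 = 0.00643

0.64%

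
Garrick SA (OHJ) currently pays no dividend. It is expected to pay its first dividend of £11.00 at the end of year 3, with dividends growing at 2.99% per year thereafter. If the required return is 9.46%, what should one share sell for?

£141.90

Deferred-dividend DDM. At t=2 the remaining stream is a growing perpetuity with first payment D_3 = 11.00.
V_2 = D_3/(r−g) = 11.00/(0.0946−0.0299) = 170.0155
P₀ = V_2/(1+r)^2 = 170.0155/(1+0.0946)^2 = 141.8984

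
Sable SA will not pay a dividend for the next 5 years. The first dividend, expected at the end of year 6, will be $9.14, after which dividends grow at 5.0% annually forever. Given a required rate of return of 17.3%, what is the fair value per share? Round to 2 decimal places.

Deferred-dividend DDM. At t=5 the remaining stream is a growing perpetuity with first payment D_6 = 9.14.
V_5 = D_6/(r−g) = 9.14/(0.173−0.05) = 74.3089
P₀ = V_5/(1+r)^5 = 74.3089/(1+0.173)^5 = 33.4619

$33.46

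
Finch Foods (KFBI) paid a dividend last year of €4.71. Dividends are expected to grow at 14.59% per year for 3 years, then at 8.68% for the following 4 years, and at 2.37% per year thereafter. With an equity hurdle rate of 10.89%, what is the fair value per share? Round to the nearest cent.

Three-stage DDM. Project D₁…D_7; terminal Gordon value at t=7 with g = 0.0237; discount at r = 0.1089.
D_1 = 5.3972
D_2 = 6.1846
D_3 = 7.0870
D_4 = 7.7021
D_5 = 8.3707
D_6 = 9.0972
D_7 = 9.8869
TV_7 = 10.1212/(0.1089−0.0237) = 118.7935
P₀ = Σ Dₜ/(1+r)ᵗ + TV_7/(1+r)^7 = 92.4846

€92.48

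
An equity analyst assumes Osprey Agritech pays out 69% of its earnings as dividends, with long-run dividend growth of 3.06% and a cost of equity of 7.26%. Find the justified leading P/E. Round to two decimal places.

16.43

Justified leading P/E = b/(r−g) = 0.69/(0.0726−0.0306) = 16.4286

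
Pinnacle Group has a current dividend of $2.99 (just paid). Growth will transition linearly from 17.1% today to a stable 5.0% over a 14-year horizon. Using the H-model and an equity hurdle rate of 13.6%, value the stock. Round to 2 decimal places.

$65.95

H-model: P₀ = D₀[(1+g_L) + H(g_S−g_L)]/(r−g_L), with H = 14/2 = 7.
P₀ = 2.99 × [(1+0.05) + 7×(0.171−0.05)] / (0.136−0.05)
   = 2.99 × 1.8970 / 0.086 = 65.9538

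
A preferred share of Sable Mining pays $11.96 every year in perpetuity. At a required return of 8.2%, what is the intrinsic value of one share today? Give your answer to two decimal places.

Zero-growth DDM (perpetuity): P₀ = D/r = 11.96 / 0.082 = 145.8537

$145.85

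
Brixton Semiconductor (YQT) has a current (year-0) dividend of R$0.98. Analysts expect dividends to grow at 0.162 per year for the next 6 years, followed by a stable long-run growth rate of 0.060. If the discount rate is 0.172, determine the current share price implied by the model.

R$14.52

Two-stage DDM. Project D₁…D_6 at 0.162, terminal growth 0.06, discount at r = 0.172.
D_1 = 1.1388
D_2 = 1.3232
D_3 = 1.5376
D_4 = 1.7867
D_5 = 2.0761
D_6 = 2.4125
Terminal value at t=6: TV = D_7/(r−g) = 2.5572/(0.172−0.06) = 22.8324
P₀ = 1.1388/(1+0.172)^1 + 1.3232/(1+0.172)^2 + 1.5376/(1+0.172)^3 + 1.7867/(1+0.172)^4 + 2.0761/(1+0.172)^5 + 2.4125/(1+0.172)^6 + 22.8324/(1+0.172)^6 = 14.5171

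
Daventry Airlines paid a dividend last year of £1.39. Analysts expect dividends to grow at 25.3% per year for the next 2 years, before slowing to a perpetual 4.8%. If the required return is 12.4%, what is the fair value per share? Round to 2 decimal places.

£27.10

Two-stage DDM. Project D₁…D_2 at 0.253, terminal growth 0.048, discount at r = 0.124.
D_1 = 1.7417
D_2 = 2.1823
Terminal value at t=2: TV = D_3/(r−g) = 2.2871/(0.124−0.048) = 30.0929
P₀ = 1.7417/(1+0.124)^1 + 2.1823/(1+0.124)^2 + 30.0929/(1+0.124)^2 = 27.0964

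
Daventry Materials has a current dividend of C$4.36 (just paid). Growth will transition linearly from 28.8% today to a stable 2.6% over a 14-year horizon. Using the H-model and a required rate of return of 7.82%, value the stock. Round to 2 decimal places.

C$238.88

H-model: P₀ = D₀[(1+g_L) + H(g_S−g_L)]/(r−g_L), with H = 14/2 = 7.
P₀ = 4.36 × [(1+0.026) + 7×(0.288−0.026)] / (0.0782−0.026)
   = 4.36 × 2.8600 / 0.0522 = 238.8812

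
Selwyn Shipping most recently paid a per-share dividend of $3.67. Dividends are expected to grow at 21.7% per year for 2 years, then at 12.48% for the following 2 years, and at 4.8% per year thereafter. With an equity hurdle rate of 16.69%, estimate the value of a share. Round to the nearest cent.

$48.07

Three-stage DDM. Project D₁…D_4; terminal Gordon value at t=4 with g = 0.048; discount at r = 0.1669.
D_1 = 4.4664
D_2 = 5.4356
D_3 = 6.1140
D_4 = 6.8770
TV_4 = 7.2071/(0.1669−0.048) = 60.6146
P₀ = Σ Dₜ/(1+r)ᵗ + TV_4/(1+r)^4 = 48.0685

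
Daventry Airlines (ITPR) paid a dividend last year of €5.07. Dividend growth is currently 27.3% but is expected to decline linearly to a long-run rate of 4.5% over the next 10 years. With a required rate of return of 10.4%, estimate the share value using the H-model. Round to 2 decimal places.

H-model: P₀ = D₀[(1+g_L) + H(g_S−g_L)]/(r−g_L), with H = 10/2 = 5.
P₀ = 5.07 × [(1+0.045) + 5×(0.273−0.045)] / (0.104−0.045)
   = 5.07 × 2.1850 / 0.059 = 187.7619

€187.76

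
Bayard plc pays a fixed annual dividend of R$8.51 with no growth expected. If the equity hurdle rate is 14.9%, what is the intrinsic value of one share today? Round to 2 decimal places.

R$57.11

Zero-growth DDM (perpetuity): P₀ = D/r = 8.51 / 0.149 = 57.1141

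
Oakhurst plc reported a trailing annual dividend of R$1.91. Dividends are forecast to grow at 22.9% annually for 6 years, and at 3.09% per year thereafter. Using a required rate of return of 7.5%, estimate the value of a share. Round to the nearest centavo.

Two-stage DDM. Project D₁…D_6 at 0.229, terminal growth 0.0309, discount at r = 0.075.
D_1 = 2.3474
D_2 = 2.8849
D_3 = 3.5456
D_4 = 4.3575
D_5 = 5.3554
D_6 = 6.5818
Terminal value at t=6: TV = D_7/(r−g) = 6.7852/(0.075−0.0309) = 153.8589
P₀ = 2.3474/(1+0.075)^1 + 2.8849/(1+0.075)^2 + 3.5456/(1+0.075)^3 + 4.3575/(1+0.075)^4 + 5.3554/(1+0.075)^5 + 6.5818/(1+0.075)^6 + 153.8589/(1+0.075)^6 = 118.4868

R$118.49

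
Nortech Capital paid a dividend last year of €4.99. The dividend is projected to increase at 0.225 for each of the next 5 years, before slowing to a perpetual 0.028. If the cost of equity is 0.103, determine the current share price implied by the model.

Two-stage DDM. Project D₁…D_5 at 0.225, terminal growth 0.028, discount at r = 0.103.
D_1 = 6.1128
D_2 = 7.4881
D_3 = 9.1729
D_4 = 11.2369
D_5 = 13.7652
Terminal value at t=5: TV = D_6/(r−g) = 14.1506/(0.103−0.028) = 188.6743
P₀ = 6.1128/(1+0.103)^1 + 7.4881/(1+0.103)^2 + 9.1729/(1+0.103)^3 + 11.2369/(1+0.103)^4 + 13.7652/(1+0.103)^5 + 188.6743/(1+0.103)^5 = 150.1232

€150.12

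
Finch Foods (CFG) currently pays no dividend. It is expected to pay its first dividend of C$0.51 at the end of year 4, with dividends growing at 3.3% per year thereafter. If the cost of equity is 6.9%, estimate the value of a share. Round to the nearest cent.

C$11.60

Deferred-dividend DDM. At t=3 the remaining stream is a growing perpetuity with first payment D_4 = 0.51.
V_3 = D_4/(r−g) = 0.51/(0.069−0.033) = 14.1667
P₀ = V_3/(1+r)^3 = 14.1667/(1+0.069)^3 = 11.5967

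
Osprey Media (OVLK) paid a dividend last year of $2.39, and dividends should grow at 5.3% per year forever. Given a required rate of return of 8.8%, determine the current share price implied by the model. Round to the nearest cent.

Gordon growth model: P₀ = D₁/(r − g). D₁ = 2.39 × (1 + 0.053) = 2.5167.
P₀ = 2.5167 / (0.088 − 0.053) = 2.5167 / 0.035 = 71.9049

$71.90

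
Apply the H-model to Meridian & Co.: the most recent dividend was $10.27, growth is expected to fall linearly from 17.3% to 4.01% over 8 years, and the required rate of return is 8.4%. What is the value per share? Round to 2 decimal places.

$367.68

H-model: P₀ = D₀[(1+g_L) + H(g_S−g_L)]/(r−g_L), with H = 8/2 = 4.
P₀ = 10.27 × [(1+0.0401) + 4×(0.173−0.0401)] / (0.084−0.0401)
   = 10.27 × 1.5717 / 0.0439 = 367.6847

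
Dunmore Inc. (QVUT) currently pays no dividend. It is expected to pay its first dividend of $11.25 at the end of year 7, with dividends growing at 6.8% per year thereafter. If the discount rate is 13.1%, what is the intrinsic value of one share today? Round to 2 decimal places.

$85.32

Deferred-dividend DDM. At t=6 the remaining stream is a growing perpetuity with first payment D_7 = 11.25.
V_6 = D_7/(r−g) = 11.25/(0.131−0.068) = 178.5714
P₀ = V_6/(1+r)^6 = 178.5714/(1+0.131)^6 = 85.3172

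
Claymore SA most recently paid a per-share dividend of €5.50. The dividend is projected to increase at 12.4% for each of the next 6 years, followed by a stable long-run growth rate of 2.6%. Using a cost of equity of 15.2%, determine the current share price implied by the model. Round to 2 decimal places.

Two-stage DDM. Project D₁…D_6 at 0.124, terminal growth 0.026, discount at r = 0.152.
D_1 = 6.1820
D_2 = 6.9486
D_3 = 7.8102
D_4 = 8.7787
D_5 = 9.8672
D_6 = 11.0907
Terminal value at t=6: TV = D_7/(r−g) = 11.3791/(0.152−0.026) = 90.3103
P₀ = 6.1820/(1+0.152)^1 + 6.9486/(1+0.152)^2 + 7.8102/(1+0.152)^3 + 8.7787/(1+0.152)^4 + 9.8672/(1+0.152)^5 + 11.0907/(1+0.152)^6 + 90.3103/(1+0.152)^6 = 68.9424

€68.94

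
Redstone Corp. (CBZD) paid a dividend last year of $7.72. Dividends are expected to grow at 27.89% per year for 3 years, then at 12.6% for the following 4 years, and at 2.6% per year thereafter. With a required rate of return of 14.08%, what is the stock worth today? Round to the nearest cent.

Three-stage DDM. Project D₁…D_7; terminal Gordon value at t=7 with g = 0.026; discount at r = 0.1408.
D_1 = 9.8731
D_2 = 12.6267
D_3 = 16.1483
D_4 = 18.1830
D_5 = 20.4741
D_6 = 23.0538
D_7 = 25.9586
TV_7 = 26.6335/(0.1408−0.026) = 231.9990
P₀ = Σ Dₜ/(1+r)ᵗ + TV_7/(1+r)^7 = 163.6088

$163.61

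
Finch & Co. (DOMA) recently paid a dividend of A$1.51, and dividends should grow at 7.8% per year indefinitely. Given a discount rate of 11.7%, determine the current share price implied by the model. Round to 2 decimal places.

Gordon growth model: P₀ = D₁/(r − g). D₁ = 1.51 × (1 + 0.078) = 1.6278.
P₀ = 1.6278 / (0.117 − 0.078) = 1.6278 / 0.039 = 41.7379

A$41.74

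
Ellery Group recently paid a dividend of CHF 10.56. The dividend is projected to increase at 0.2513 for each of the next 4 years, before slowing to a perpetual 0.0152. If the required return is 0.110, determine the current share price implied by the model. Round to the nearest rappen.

Two-stage DDM. Project D₁…D_4 at 0.2513, terminal growth 0.0152, discount at r = 0.11.
D_1 = 13.2137
D_2 = 16.5343
D_3 = 20.6894
D_4 = 25.8887
Terminal value at t=4: TV = D_5/(r−g) = 26.2822/(0.11−0.0152) = 277.2381
P₀ = 13.2137/(1+0.11)^1 + 16.5343/(1+0.11)^2 + 20.6894/(1+0.11)^3 + 25.8887/(1+0.11)^4 + 277.2381/(1+0.11)^4 = 240.1308

CHF 240.13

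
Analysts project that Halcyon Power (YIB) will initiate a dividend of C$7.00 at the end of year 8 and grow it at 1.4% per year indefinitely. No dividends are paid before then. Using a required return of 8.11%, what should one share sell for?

Deferred-dividend DDM. At t=7 the remaining stream is a growing perpetuity with first payment D_8 = 7.00.
V_7 = D_8/(r−g) = 7.00/(0.0811−0.014) = 104.3219
P₀ = V_7/(1+r)^7 = 104.3219/(1+0.0811)^7 = 60.4386

C$60.44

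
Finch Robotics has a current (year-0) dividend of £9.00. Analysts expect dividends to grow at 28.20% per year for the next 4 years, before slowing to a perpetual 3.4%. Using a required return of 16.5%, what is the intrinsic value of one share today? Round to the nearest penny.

Two-stage DDM. Project D₁…D_4 at 0.282, terminal growth 0.034, discount at r = 0.165.
D_1 = 11.5380
D_2 = 14.7917
D_3 = 18.9630
D_4 = 24.3105
Terminal value at t=4: TV = D_5/(r−g) = 25.1371/(0.165−0.034) = 191.8862
P₀ = 11.5380/(1+0.165)^1 + 14.7917/(1+0.165)^2 + 18.9630/(1+0.165)^3 + 24.3105/(1+0.165)^4 + 191.8862/(1+0.165)^4 = 150.1623

£150.16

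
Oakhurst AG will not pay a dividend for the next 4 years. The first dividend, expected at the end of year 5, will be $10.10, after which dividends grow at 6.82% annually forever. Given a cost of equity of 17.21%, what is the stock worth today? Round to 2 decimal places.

Deferred-dividend DDM. At t=4 the remaining stream is a growing perpetuity with first payment D_5 = 10.10.
V_4 = D_5/(r−g) = 10.10/(0.1721−0.0682) = 97.2089
P₀ = V_4/(1+r)^4 = 97.2089/(1+0.1721)^4 = 51.5047

$51.50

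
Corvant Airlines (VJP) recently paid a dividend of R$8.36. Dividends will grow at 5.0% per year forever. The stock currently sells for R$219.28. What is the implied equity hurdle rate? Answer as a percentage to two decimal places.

Rearranging the constant-growth DDM: r = D₁/P₀ + g.
D₁ = 8.36 × (1 + 0.05) = 8.7780.
r = 8.7780 / 219.28 + 0.05 = 0.04003 + 0.05 = 0.09003

9.00%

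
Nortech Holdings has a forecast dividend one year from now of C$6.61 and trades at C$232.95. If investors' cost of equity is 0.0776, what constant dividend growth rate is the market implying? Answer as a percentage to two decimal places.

From P₀ = D₁/(r − g), the implied growth is g = r − D₁/P₀.
g = 0.0776 − 6.61/232.95 = 0.0776 − 0.02838 = 0.04922

4.92%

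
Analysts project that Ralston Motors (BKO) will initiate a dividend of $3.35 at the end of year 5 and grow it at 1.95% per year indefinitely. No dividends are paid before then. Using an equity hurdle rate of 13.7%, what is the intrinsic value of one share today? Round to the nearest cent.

Deferred-dividend DDM. At t=4 the remaining stream is a growing perpetuity with first payment D_5 = 3.35.
V_4 = D_5/(r−g) = 3.35/(0.137−0.0195) = 28.5106
P₀ = V_4/(1+r)^4 = 28.5106/(1+0.137)^4 = 17.0595

$17.06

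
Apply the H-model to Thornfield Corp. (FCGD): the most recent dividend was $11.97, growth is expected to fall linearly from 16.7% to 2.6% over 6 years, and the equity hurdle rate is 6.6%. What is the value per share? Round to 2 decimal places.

$433.61

H-model: P₀ = D₀[(1+g_L) + H(g_S−g_L)]/(r−g_L), with H = 6/2 = 3.
P₀ = 11.97 × [(1+0.026) + 3×(0.167−0.026)] / (0.066−0.026)
   = 11.97 × 1.4490 / 0.04 = 433.6132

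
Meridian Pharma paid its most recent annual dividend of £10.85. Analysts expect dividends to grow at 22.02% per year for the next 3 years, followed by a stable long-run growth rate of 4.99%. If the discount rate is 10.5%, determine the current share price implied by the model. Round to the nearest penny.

Two-stage DDM. Project D₁…D_3 at 0.2202, terminal growth 0.0499, discount at r = 0.105.
D_1 = 13.2392
D_2 = 16.1544
D_3 = 19.7116
Terminal value at t=3: TV = D_4/(r−g) = 20.6953/(0.105−0.0499) = 375.5944
P₀ = 13.2392/(1+0.105)^1 + 16.1544/(1+0.105)^2 + 19.7116/(1+0.105)^3 + 375.5944/(1+0.105)^3 = 318.1972

£318.20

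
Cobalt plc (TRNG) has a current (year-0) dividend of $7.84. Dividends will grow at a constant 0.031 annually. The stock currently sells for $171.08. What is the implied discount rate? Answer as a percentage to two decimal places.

7.82%

Rearranging the constant-growth DDM: r = D₁/P₀ + g.
D₁ = 7.84 × (1 + 0.031) = 8.0830.
r = 8.0830 / 171.08 + 0.031 = 0.04725 + 0.031 = 0.07825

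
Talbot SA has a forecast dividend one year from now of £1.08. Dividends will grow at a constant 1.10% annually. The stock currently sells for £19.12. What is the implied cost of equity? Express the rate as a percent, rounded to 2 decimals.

6.75%

Rearranging the constant-growth DDM: r = D₁/P₀ + g.
r = 1.0800 / 19.12 + 0.011 = 0.05649 + 0.011 = 0.06749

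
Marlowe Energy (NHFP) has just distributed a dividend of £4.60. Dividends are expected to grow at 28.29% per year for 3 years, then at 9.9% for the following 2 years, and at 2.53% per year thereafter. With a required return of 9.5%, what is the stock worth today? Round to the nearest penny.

£143.59

Three-stage DDM. Project D₁…D_5; terminal Gordon value at t=5 with g = 0.0253; discount at r = 0.095.
D_1 = 5.9013
D_2 = 7.5708
D_3 = 9.7126
D_4 = 10.6742
D_5 = 11.7309
TV_5 = 12.0277/(0.095−0.0253) = 172.5638
P₀ = Σ Dₜ/(1+r)ᵗ + TV_5/(1+r)^5 = 143.5950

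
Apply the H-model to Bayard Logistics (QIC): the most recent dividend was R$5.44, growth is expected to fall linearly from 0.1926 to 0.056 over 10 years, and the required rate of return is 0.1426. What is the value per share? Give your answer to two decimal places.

H-model: P₀ = D₀[(1+g_L) + H(g_S−g_L)]/(r−g_L), with H = 10/2 = 5.
P₀ = 5.44 × [(1+0.056) + 5×(0.1926−0.056)] / (0.1426−0.056)
   = 5.44 × 1.7390 / 0.0866 = 109.2397

R$109.24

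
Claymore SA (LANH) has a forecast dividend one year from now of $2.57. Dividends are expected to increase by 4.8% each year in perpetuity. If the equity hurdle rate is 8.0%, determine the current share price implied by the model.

Gordon growth model: P₀ = D₁/(r − g), with D₁ = 2.57 given directly.
P₀ = 2.5700 / (0.08 − 0.048) = 2.5700 / 0.032 = 80.3125

$80.31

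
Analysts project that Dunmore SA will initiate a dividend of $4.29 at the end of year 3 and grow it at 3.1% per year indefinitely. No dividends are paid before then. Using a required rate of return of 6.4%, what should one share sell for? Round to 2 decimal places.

$114.83

Deferred-dividend DDM. At t=2 the remaining stream is a growing perpetuity with first payment D_3 = 4.29.
V_2 = D_3/(r−g) = 4.29/(0.064−0.031) = 130.0000
P₀ = V_2/(1+r)^2 = 130.0000/(1+0.064)^2 = 114.8313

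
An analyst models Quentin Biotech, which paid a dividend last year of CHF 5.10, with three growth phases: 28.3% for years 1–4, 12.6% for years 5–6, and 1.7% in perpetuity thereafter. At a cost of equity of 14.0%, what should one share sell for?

CHF 109.71

Three-stage DDM. Project D₁…D_6; terminal Gordon value at t=6 with g = 0.017; discount at r = 0.14.
D_1 = 6.5433
D_2 = 8.3951
D_3 = 10.7709
D_4 = 13.8190
D_5 = 15.5602
D_6 = 17.5208
TV_6 = 17.8186/(0.14−0.017) = 144.8670
P₀ = Σ Dₜ/(1+r)ᵗ + TV_6/(1+r)^6 = 109.7146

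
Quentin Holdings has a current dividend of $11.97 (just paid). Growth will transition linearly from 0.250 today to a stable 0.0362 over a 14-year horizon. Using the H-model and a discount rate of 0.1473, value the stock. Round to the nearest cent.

H-model: P₀ = D₀[(1+g_L) + H(g_S−g_L)]/(r−g_L), with H = 14/2 = 7.
P₀ = 11.97 × [(1+0.0362) + 7×(0.25−0.0362)] / (0.1473−0.0362)
   = 11.97 × 2.5328 / 0.1111 = 272.8858

$272.89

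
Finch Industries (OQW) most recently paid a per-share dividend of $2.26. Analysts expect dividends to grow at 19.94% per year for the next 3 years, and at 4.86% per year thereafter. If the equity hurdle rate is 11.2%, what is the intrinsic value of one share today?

$54.81

Two-stage DDM. Project D₁…D_3 at 0.1994, terminal growth 0.0486, discount at r = 0.112.
D_1 = 2.7106
D_2 = 3.2511
D_3 = 3.8994
Terminal value at t=3: TV = D_4/(r−g) = 4.0889/(0.112−0.0486) = 64.4943
P₀ = 2.7106/(1+0.112)^1 + 3.2511/(1+0.112)^2 + 3.8994/(1+0.112)^3 + 64.4943/(1+0.112)^3 = 54.8064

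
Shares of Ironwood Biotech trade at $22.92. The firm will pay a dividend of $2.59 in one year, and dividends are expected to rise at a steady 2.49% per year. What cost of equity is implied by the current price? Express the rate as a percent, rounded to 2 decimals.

Rearranging the constant-growth DDM: r = D₁/P₀ + g.
r = 2.5900 / 22.92 + 0.0249 = 0.11300 + 0.0249 = 0.13790

13.79%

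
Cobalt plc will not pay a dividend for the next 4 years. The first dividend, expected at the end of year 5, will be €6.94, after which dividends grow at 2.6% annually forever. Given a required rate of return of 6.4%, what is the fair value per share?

€142.50

Deferred-dividend DDM. At t=4 the remaining stream is a growing perpetuity with first payment D_5 = 6.94.
V_4 = D_5/(r−g) = 6.94/(0.064−0.026) = 182.6316
P₀ = V_4/(1+r)^4 = 182.6316/(1+0.064)^4 = 142.4982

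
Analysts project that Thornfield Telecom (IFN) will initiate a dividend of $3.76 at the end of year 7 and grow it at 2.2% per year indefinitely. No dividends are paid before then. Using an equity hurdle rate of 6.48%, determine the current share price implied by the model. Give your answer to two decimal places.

$60.27

Deferred-dividend DDM. At t=6 the remaining stream is a growing perpetuity with first payment D_7 = 3.76.
V_6 = D_7/(r−g) = 3.76/(0.0648−0.022) = 87.8505
P₀ = V_6/(1+r)^6 = 87.8505/(1+0.0648)^6 = 60.2748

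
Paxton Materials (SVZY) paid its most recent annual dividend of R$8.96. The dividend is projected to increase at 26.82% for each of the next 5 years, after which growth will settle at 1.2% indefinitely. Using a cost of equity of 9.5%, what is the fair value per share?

R$298.76

Two-stage DDM. Project D₁…D_5 at 0.2682, terminal growth 0.012, discount at r = 0.095.
D_1 = 11.3631
D_2 = 14.4106
D_3 = 18.2756
D_4 = 23.1771
D_5 = 29.3932
Terminal value at t=5: TV = D_6/(r−g) = 29.7459/(0.095−0.012) = 358.3845
P₀ = 11.3631/(1+0.095)^1 + 14.4106/(1+0.095)^2 + 18.2756/(1+0.095)^3 + 23.1771/(1+0.095)^4 + 29.3932/(1+0.095)^5 + 358.3845/(1+0.095)^5 = 298.7640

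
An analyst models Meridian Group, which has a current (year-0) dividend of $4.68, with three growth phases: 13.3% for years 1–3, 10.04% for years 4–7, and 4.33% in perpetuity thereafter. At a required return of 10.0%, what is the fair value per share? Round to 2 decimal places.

Three-stage DDM. Project D₁…D_7; terminal Gordon value at t=7 with g = 0.0433; discount at r = 0.1.
D_1 = 5.3024
D_2 = 6.0077
D_3 = 6.8067
D_4 = 7.4901
D_5 = 8.2421
D_6 = 9.0696
D_7 = 9.9802
TV_7 = 10.4123/(0.1−0.0433) = 183.6386
P₀ = Σ Dₜ/(1+r)ᵗ + TV_7/(1+r)^7 = 129.6095

$129.61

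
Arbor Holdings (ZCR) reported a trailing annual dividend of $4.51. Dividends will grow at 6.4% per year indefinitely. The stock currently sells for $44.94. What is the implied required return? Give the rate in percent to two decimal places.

17.08%

Rearranging the constant-growth DDM: r = D₁/P₀ + g.
D₁ = 4.51 × (1 + 0.064) = 4.7986.
r = 4.7986 / 44.94 + 0.064 = 0.10678 + 0.064 = 0.17078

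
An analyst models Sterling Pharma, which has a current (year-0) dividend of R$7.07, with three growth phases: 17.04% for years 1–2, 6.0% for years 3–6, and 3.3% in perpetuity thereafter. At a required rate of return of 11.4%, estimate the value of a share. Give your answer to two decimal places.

R$124.43

Three-stage DDM. Project D₁…D_6; terminal Gordon value at t=6 with g = 0.033; discount at r = 0.114.
D_1 = 8.2747
D_2 = 9.6847
D_3 = 10.2658
D_4 = 10.8818
D_5 = 11.5347
D_6 = 12.2268
TV_6 = 12.6302/(0.114−0.033) = 155.9290
P₀ = Σ Dₜ/(1+r)ᵗ + TV_6/(1+r)^6 = 124.4300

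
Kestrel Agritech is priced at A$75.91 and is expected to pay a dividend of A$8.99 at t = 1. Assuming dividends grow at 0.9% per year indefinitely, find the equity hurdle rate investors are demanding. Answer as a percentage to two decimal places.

12.74%

Rearranging the constant-growth DDM: r = D₁/P₀ + g.
r = 8.9900 / 75.91 + 0.009 = 0.11843 + 0.009 = 0.12743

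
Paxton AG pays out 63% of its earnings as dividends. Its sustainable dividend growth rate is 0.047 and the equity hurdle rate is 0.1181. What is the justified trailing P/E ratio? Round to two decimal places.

Justified trailing P/E = b(1+g)/(r−g) = 0.63×(1+0.047)/(0.1181−0.047) = 9.2772

9.28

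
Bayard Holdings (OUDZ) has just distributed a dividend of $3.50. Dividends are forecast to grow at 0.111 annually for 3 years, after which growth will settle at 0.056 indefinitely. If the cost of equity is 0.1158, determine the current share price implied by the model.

Two-stage DDM. Project D₁…D_3 at 0.111, terminal growth 0.056, discount at r = 0.1158.
D_1 = 3.8885
D_2 = 4.3201
D_3 = 4.7997
Terminal value at t=3: TV = D_4/(r−g) = 5.0684/(0.1158−0.056) = 84.7565
P₀ = 3.8885/(1+0.1158)^1 + 4.3201/(1+0.1158)^2 + 4.7997/(1+0.1158)^3 + 84.7565/(1+0.1158)^3 = 71.4217

$71.42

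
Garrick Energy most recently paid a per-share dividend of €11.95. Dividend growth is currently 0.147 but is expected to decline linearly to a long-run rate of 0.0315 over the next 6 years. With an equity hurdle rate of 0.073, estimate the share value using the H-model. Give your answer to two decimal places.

€396.80

H-model: P₀ = D₀[(1+g_L) + H(g_S−g_L)]/(r−g_L), with H = 6/2 = 3.
P₀ = 11.95 × [(1+0.0315) + 3×(0.147−0.0315)] / (0.073−0.0315)
   = 11.95 × 1.3780 / 0.0415 = 396.7976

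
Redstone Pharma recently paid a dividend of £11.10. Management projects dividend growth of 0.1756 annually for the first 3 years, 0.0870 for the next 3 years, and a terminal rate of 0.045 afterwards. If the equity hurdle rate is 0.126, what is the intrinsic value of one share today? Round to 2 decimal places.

Three-stage DDM. Project D₁…D_6; terminal Gordon value at t=6 with g = 0.045; discount at r = 0.126.
D_1 = 13.0492
D_2 = 15.3406
D_3 = 18.0344
D_4 = 19.6034
D_5 = 21.3089
D_6 = 23.1628
TV_6 = 24.2051/(0.126−0.045) = 298.8282
P₀ = Σ Dₜ/(1+r)ᵗ + TV_6/(1+r)^6 = 218.2723

£218.27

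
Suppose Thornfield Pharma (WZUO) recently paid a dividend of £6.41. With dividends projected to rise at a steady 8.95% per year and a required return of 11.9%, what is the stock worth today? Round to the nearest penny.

Gordon growth model: P₀ = D₁/(r − g). D₁ = 6.41 × (1 + 0.0895) = 6.9837.
P₀ = 6.9837 / (0.119 − 0.0895) = 6.9837 / 0.0295 = 236.7354

£236.74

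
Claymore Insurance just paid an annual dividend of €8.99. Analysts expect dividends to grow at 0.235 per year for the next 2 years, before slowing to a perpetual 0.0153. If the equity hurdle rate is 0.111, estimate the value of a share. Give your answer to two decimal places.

Two-stage DDM. Project D₁…D_2 at 0.235, terminal growth 0.0153, discount at r = 0.111.
D_1 = 11.1026
D_2 = 13.7118
Terminal value at t=2: TV = D_3/(r−g) = 13.9216/(0.111−0.0153) = 145.4709
P₀ = 11.1026/(1+0.111)^1 + 13.7118/(1+0.111)^2 + 145.4709/(1+0.111)^2 = 138.9571

€138.96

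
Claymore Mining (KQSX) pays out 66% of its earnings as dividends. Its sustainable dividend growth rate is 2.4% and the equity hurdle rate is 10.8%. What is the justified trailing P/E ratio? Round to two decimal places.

Justified trailing P/E = b(1+g)/(r−g) = 0.66×(1+0.024)/(0.108−0.024) = 8.0457

8.05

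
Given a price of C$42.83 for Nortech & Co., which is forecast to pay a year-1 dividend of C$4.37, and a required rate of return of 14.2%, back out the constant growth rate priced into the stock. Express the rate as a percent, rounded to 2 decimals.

4.00%

From P₀ = D₁/(r − g), the implied growth is g = r − D₁/P₀.
g = 0.142 − 4.37/42.83 = 0.142 − 0.10203 = 0.03997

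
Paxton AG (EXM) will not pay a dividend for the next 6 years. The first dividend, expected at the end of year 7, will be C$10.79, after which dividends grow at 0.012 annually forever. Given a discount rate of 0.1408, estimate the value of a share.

Deferred-dividend DDM. At t=6 the remaining stream is a growing perpetuity with first payment D_7 = 10.79.
V_6 = D_7/(r−g) = 10.79/(0.1408−0.012) = 83.7733
P₀ = V_6/(1+r)^6 = 83.7733/(1+0.1408)^6 = 38.0057

C$38.01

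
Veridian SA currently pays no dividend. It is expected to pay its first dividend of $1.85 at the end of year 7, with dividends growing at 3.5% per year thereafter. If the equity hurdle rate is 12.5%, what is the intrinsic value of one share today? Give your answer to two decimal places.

$10.14

Deferred-dividend DDM. At t=6 the remaining stream is a growing perpetuity with first payment D_7 = 1.85.
V_6 = D_7/(r−g) = 1.85/(0.125−0.035) = 20.5556
P₀ = V_6/(1+r)^6 = 20.5556/(1+0.125)^6 = 10.1394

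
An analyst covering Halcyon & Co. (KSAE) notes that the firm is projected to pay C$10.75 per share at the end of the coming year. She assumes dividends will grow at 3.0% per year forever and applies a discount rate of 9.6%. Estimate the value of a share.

Gordon growth model: P₀ = D₁/(r − g), with D₁ = 10.75 given directly.
P₀ = 10.7500 / (0.096 − 0.03) = 10.7500 / 0.066 = 162.8788

C$162.88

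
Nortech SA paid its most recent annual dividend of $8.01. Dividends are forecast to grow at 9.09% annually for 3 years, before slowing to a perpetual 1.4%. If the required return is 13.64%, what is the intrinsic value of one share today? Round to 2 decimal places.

Two-stage DDM. Project D₁…D_3 at 0.0909, terminal growth 0.014, discount at r = 0.1364.
D_1 = 8.7381
D_2 = 9.5324
D_3 = 10.3989
Terminal value at t=3: TV = D_4/(r−g) = 10.5445/(0.1364−0.014) = 86.1477
P₀ = 8.7381/(1+0.1364)^1 + 9.5324/(1+0.1364)^2 + 10.3989/(1+0.1364)^3 + 86.1477/(1+0.1364)^3 = 80.8582

$80.86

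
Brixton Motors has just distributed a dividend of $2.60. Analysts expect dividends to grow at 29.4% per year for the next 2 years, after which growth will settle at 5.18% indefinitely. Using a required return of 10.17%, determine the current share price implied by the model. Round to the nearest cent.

Two-stage DDM. Project D₁…D_2 at 0.294, terminal growth 0.0518, discount at r = 0.1017.
D_1 = 3.3644
D_2 = 4.3535
Terminal value at t=2: TV = D_3/(r−g) = 4.5790/(0.1017−0.0518) = 91.7645
P₀ = 3.3644/(1+0.1017)^1 + 4.3535/(1+0.1017)^2 + 91.7645/(1+0.1017)^2 = 82.2452

$82.25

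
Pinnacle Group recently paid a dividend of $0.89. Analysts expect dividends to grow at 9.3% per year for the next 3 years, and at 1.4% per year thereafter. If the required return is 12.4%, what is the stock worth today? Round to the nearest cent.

Two-stage DDM. Project D₁…D_3 at 0.093, terminal growth 0.014, discount at r = 0.124.
D_1 = 0.9728
D_2 = 1.0632
D_3 = 1.1621
Terminal value at t=3: TV = D_4/(r−g) = 1.1784/(0.124−0.014) = 10.7126
P₀ = 0.9728/(1+0.124)^1 + 1.0632/(1+0.124)^2 + 1.1621/(1+0.124)^3 + 10.7126/(1+0.124)^3 = 10.0693

$10.07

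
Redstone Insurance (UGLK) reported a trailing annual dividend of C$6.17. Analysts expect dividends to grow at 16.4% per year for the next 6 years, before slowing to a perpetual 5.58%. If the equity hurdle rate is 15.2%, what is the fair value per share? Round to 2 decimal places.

C$110.45

Two-stage DDM. Project D₁…D_6 at 0.164, terminal growth 0.0558, discount at r = 0.152.
D_1 = 7.1819
D_2 = 8.3597
D_3 = 9.7307
D_4 = 11.3265
D_5 = 13.1841
D_6 = 15.3463
Terminal value at t=6: TV = D_7/(r−g) = 16.2026/(0.152−0.0558) = 168.4262
P₀ = 7.1819/(1+0.152)^1 + 8.3597/(1+0.152)^2 + 9.7307/(1+0.152)^3 + 11.3265/(1+0.152)^4 + 13.1841/(1+0.152)^5 + 15.3463/(1+0.152)^6 + 168.4262/(1+0.152)^6 = 110.4534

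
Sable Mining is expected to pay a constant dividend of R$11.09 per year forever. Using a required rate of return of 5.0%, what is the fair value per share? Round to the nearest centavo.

R$221.80

Zero-growth DDM (perpetuity): P₀ = D/r = 11.09 / 0.05 = 221.8000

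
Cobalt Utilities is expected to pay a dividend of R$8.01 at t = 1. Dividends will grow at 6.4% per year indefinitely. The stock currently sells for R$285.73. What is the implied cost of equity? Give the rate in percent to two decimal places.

Rearranging the constant-growth DDM: r = D₁/P₀ + g.
r = 8.0100 / 285.73 + 0.064 = 0.02803 + 0.064 = 0.09203

9.20%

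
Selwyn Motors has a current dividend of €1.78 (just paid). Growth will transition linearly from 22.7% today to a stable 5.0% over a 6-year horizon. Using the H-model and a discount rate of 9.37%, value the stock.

H-model: P₀ = D₀[(1+g_L) + H(g_S−g_L)]/(r−g_L), with H = 6/2 = 3.
P₀ = 1.78 × [(1+0.05) + 3×(0.227−0.05)] / (0.0937−0.05)
   = 1.78 × 1.5810 / 0.0437 = 64.3977

€64.40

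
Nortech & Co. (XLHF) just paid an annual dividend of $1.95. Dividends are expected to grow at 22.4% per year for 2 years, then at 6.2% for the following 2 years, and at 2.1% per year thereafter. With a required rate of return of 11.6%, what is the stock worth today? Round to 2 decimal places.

Three-stage DDM. Project D₁…D_4; terminal Gordon value at t=4 with g = 0.021; discount at r = 0.116.
D_1 = 2.3868
D_2 = 2.9214
D_3 = 3.1026
D_4 = 3.2949
TV_4 = 3.3641/(0.116−0.021) = 35.4119
P₀ = Σ Dₜ/(1+r)ᵗ + TV_4/(1+r)^4 = 31.6700

$31.67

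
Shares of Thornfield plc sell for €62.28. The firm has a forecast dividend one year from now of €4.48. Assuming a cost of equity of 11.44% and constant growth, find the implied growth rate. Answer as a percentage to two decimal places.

4.25%

From P₀ = D₁/(r − g), the implied growth is g = r − D₁/P₀.
g = 0.1144 − 4.48/62.28 = 0.1144 − 0.07193 = 0.04247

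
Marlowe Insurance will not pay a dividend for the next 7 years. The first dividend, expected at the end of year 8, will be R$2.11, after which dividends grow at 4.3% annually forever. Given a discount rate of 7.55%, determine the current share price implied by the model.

Deferred-dividend DDM. At t=7 the remaining stream is a growing perpetuity with first payment D_8 = 2.11.
V_7 = D_8/(r−g) = 2.11/(0.0755−0.043) = 64.9231
P₀ = V_7/(1+r)^7 = 64.9231/(1+0.0755)^7 = 39.0055

R$39.01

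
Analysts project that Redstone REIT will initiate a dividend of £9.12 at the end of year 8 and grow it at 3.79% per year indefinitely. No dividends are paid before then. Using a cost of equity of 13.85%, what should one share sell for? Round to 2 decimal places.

Deferred-dividend DDM. At t=7 the remaining stream is a growing perpetuity with first payment D_8 = 9.12.
V_7 = D_8/(r−g) = 9.12/(0.1385−0.0379) = 90.6561
P₀ = V_7/(1+r)^7 = 90.6561/(1+0.1385)^7 = 36.5650

£36.57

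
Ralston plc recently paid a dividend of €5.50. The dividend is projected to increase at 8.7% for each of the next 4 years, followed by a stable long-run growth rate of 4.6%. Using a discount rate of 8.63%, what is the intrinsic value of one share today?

Two-stage DDM. Project D₁…D_4 at 0.087, terminal growth 0.046, discount at r = 0.0863.
D_1 = 5.9785
D_2 = 6.4986
D_3 = 7.0640
D_4 = 7.6786
Terminal value at t=4: TV = D_5/(r−g) = 8.0318/(0.0863−0.046) = 199.3001
P₀ = 5.9785/(1+0.0863)^1 + 6.4986/(1+0.0863)^2 + 7.0640/(1+0.0863)^3 + 7.6786/(1+0.0863)^4 + 199.3001/(1+0.0863)^4 = 165.1581

€165.16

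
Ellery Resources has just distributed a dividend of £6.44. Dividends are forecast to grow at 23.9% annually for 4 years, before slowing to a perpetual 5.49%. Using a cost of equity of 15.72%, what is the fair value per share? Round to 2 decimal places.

£117.92

Two-stage DDM. Project D₁…D_4 at 0.239, terminal growth 0.0549, discount at r = 0.1572.
D_1 = 7.9792
D_2 = 9.8862
D_3 = 12.2490
D_4 = 15.1765
Terminal value at t=4: TV = D_5/(r−g) = 16.0097/(0.1572−0.0549) = 156.4973
P₀ = 7.9792/(1+0.1572)^1 + 9.8862/(1+0.1572)^2 + 12.2490/(1+0.1572)^3 + 15.1765/(1+0.1572)^4 + 156.4973/(1+0.1572)^4 = 117.9172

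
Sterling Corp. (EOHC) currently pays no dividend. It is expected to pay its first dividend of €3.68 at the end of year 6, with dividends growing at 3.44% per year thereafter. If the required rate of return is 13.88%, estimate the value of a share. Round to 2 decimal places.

Deferred-dividend DDM. At t=5 the remaining stream is a growing perpetuity with first payment D_6 = 3.68.
V_5 = D_6/(r−g) = 3.68/(0.1388−0.0344) = 35.2490
P₀ = V_5/(1+r)^5 = 35.2490/(1+0.1388)^5 = 18.4039

€18.40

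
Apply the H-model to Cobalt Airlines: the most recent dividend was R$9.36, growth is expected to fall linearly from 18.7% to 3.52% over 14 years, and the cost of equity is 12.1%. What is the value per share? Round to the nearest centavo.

H-model: P₀ = D₀[(1+g_L) + H(g_S−g_L)]/(r−g_L), with H = 14/2 = 7.
P₀ = 9.36 × [(1+0.0352) + 7×(0.187−0.0352)] / (0.121−0.0352)
   = 9.36 × 2.0978 / 0.0858 = 228.8509

R$228.85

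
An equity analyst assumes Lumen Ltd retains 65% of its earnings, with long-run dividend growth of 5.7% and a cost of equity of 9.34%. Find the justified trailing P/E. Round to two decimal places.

Payout ratio b = 1 − 0.65 = 0.35.
Justified trailing P/E = b(1+g)/(r−g) = 0.35×(1+0.057)/(0.0934−0.057) = 10.1635

10.16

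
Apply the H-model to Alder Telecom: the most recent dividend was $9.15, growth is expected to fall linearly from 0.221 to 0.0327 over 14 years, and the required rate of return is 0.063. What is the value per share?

$709.90

H-model: P₀ = D₀[(1+g_L) + H(g_S−g_L)]/(r−g_L), with H = 14/2 = 7.
P₀ = 9.15 × [(1+0.0327) + 7×(0.221−0.0327)] / (0.063−0.0327)
   = 9.15 × 2.3508 / 0.0303 = 709.8950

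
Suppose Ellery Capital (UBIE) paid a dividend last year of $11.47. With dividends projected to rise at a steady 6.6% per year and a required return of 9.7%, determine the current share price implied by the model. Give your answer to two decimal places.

Gordon growth model: P₀ = D₁/(r − g). D₁ = 11.47 × (1 + 0.066) = 12.2270.
P₀ = 12.2270 / (0.097 − 0.066) = 12.2270 / 0.031 = 394.4200

$394.42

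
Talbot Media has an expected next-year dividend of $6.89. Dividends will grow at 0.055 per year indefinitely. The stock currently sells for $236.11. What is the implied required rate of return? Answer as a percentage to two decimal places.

8.42%

Rearranging the constant-growth DDM: r = D₁/P₀ + g.
r = 6.8900 / 236.11 + 0.055 = 0.02918 + 0.055 = 0.08418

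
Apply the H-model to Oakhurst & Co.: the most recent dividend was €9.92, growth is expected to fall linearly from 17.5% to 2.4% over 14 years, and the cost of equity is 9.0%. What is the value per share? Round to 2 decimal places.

€312.78

H-model: P₀ = D₀[(1+g_L) + H(g_S−g_L)]/(r−g_L), with H = 14/2 = 7.
P₀ = 9.92 × [(1+0.024) + 7×(0.175−0.024)] / (0.09−0.024)
   = 9.92 × 2.0810 / 0.066 = 312.7806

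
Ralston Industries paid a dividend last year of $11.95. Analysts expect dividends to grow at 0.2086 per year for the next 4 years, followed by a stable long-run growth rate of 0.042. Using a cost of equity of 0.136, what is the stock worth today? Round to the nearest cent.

Two-stage DDM. Project D₁…D_4 at 0.2086, terminal growth 0.042, discount at r = 0.136.
D_1 = 14.4428
D_2 = 17.4555
D_3 = 21.0968
D_4 = 25.4975
Terminal value at t=4: TV = D_5/(r−g) = 26.5684/(0.136−0.042) = 282.6429
P₀ = 14.4428/(1+0.136)^1 + 17.4555/(1+0.136)^2 + 21.0968/(1+0.136)^3 + 25.4975/(1+0.136)^4 + 282.6429/(1+0.136)^4 = 225.6577

$225.66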